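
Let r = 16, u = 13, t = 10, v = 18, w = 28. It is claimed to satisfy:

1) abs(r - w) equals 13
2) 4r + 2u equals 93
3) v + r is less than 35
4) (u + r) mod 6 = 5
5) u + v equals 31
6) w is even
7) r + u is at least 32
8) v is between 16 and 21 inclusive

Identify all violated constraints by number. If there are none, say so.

Violated: 1, 2, and 7.

1) abs(16 - 28) = 12, not 13  fails
2) 4r + 2u = 4(16) + 2(13) = 90, not 93  fails
3) v + r = 18 + 16 = 34; 34 < 35  holds
4) u + r = 29; 29 mod 6 = 5  holds
5) u + v = 13 + 18 = 31  holds
6) w = 28 is even  holds
7) r + u = 16 + 13 = 29; 29 < 32, bound 32 not met  fails
8) v = 18 lies in [16, 21]  holds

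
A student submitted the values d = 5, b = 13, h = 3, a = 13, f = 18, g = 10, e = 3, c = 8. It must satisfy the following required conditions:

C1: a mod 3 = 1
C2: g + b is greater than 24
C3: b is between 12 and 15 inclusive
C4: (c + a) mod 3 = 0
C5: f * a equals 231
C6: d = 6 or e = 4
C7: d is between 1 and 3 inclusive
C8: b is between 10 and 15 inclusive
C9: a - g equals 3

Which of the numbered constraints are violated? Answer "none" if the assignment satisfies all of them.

C1: 13 mod 3 = 1 — satisfied.
C2: g + b = 10 + 13 = 23; 23 ≤ 24, bound 24 not met — violated.
C3: b = 13 lies in [12, 15] — satisfied.
C4: c + a = 21; 21 mod 3 = 0 — satisfied.
C5: f * a = 18 * 13 = 234, not 231 — violated.
C6: d = 5 ≠ 6 and e = 3 ≠ 4; both disjuncts false — violated.
C7: d = 5 is outside [1, 3] — violated.
C8: b = 13 lies in [10, 15] — satisfied.
C9: a - g = 13 - 10 = 3 — satisfied.

No — constraints 2, 5, 6, 7 are not satisfied.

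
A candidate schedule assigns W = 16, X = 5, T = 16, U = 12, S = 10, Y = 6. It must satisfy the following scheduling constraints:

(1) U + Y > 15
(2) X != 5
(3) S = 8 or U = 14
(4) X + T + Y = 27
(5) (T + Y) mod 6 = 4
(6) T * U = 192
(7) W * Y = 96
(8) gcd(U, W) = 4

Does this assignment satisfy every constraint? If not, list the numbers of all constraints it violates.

(1) U + Y = 12 + 6 = 18; 18 > 15  true
(2) X = 5, but 5 is required to differ  false
(3) S = 10 ≠ 8 and U = 12 ≠ 14; both disjuncts false  false
(4) X + T + Y = 5 + 16 + 6 = 27  true
(5) T + Y = 22; 22 mod 6 = 4  true
(6) T * U = 16 * 12 = 192  true
(7) W * Y = 16 * 6 = 96  true
(8) gcd(12, 16) = 4  true

The assignment fails constraints 2, 3.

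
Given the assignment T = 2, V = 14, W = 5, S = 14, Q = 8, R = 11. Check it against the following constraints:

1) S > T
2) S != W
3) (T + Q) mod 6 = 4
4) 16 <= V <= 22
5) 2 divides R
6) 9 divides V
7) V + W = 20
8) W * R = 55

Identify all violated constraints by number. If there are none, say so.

Constraints 4, 5, 6, and 7 do not hold.

1) S = 14, T = 2; 14 > 2  OK
2) S = 14, W = 5; distinct  OK
3) T + Q = 10; 10 mod 6 = 4  OK
4) V = 14 is outside [16, 22]  FAIL
5) 11 = 2*5 + 1, so 2 does not divide 11  FAIL
6) 14 = 9*1 + 5, so 9 does not divide 14  FAIL
7) V + W = 14 + 5 = 19, not 20  FAIL
8) W * R = 5 * 11 = 55  OK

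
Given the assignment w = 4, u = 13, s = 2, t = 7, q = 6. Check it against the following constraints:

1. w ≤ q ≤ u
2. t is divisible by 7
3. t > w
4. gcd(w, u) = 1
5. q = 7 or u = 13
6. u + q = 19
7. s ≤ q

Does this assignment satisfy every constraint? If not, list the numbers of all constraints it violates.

1. values 4 ≤ 6 ≤ 13 — satisfied.
2. 7 / 7 = 1, so 7 divides 7 — satisfied.
3. t = 7, w = 4; 7 > 4 — satisfied.
4. gcd(4, 13) = 1 — satisfied.
5. q = 6 ≠ 7, but u = 13 = 13 (second disjunct) — satisfied.
6. u + q = 13 + 6 = 19 — satisfied.
7. s = 2, q = 6; 2 ≤ 6 — satisfied.

None — every constraint holds.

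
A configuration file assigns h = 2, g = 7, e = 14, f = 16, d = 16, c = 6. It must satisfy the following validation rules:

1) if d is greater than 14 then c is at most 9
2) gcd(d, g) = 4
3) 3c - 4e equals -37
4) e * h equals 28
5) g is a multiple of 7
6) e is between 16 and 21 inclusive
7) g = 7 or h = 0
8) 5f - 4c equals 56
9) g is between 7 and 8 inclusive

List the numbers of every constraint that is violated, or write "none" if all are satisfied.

1) d = 16 > 14, so we need c ≤ 9; c = 6 ≤ 9 — holds.
2) gcd(16, 7) = 1, not 4 — fails.
3) 3c - 4e = 3(6) - 4(14) = -38, not -37 — fails.
4) e * h = 14 * 2 = 28 — holds.
5) 7 / 7 = 1, so 7 divides 7 — holds.
6) e = 14 is outside [16, 21] — fails.
7) g = 7 = 7 (first disjunct) — holds.
8) 5f - 4c = 5(16) - 4(6) = 56 — holds.
9) g = 7 lies in [7, 8] — holds.

Violated: 2, 3, and 6.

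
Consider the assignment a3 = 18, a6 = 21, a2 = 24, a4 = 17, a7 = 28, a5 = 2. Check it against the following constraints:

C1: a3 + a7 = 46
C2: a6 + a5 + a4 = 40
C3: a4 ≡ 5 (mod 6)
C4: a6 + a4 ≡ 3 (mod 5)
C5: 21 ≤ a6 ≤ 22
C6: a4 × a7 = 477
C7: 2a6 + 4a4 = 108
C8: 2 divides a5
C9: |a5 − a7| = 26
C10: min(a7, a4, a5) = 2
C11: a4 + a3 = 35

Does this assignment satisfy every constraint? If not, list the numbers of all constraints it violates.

Constraints 6 and 7 do not hold.

C1: a3 + a7 = 18 + 28 = 46  ✓
C2: a6 + a5 + a4 = 21 + 2 + 17 = 40  ✓
C3: 17 mod 6 = 5  ✓
C4: a6 + a4 = 38; 38 mod 5 = 3  ✓
C5: a6 = 21 lies in [21, 22]  ✓
C6: a4 × a7 = 17 × 28 = 476, not 477  ✗
C7: 2a6 + 4a4 = 2(21) + 4(17) = 110, not 108  ✗
C8: 2 / 2 = 1, so 2 divides 2  ✓
C9: |2 − 28| = 26  ✓
C10: min(28, 17, 2) = 2  ✓
C11: a4 + a3 = 17 + 18 = 35  ✓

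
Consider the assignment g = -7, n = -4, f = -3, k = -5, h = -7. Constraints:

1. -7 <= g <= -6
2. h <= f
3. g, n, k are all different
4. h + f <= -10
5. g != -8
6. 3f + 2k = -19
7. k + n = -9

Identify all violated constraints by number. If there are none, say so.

Yes — all constraints hold.

1. g = -7 lies in [-7, -6] — OK.
2. h = -7, f = -3; -7 ≤ -3 — OK.
3. values -7, -4, -5 are pairwise distinct — OK.
4. h + f = -7 + (-3) = -10; -10 ≤ -10 — OK.
5. g = -7, and -7 ≠ -8 — OK.
6. 3f + 2k = 3(-3) + 2(-5) = -19 — OK.
7. k + n = -5 + (-4) = -9 — OK.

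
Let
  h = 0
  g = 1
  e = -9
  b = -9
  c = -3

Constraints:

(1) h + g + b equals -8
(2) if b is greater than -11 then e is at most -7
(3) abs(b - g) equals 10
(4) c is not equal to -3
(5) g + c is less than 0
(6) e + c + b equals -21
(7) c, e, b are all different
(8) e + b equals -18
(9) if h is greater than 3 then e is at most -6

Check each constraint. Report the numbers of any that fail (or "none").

No — constraints 4, 7 are not satisfied.

(1) h + g + b = 0 + 1 + (-9) = -8 — holds.
(2) b = -9 > -11, so we need e ≤ -7; e = -9 ≤ -7 — holds.
(3) abs(-9 - 1) = 10 — holds.
(4) c = -3, but -3 is required to differ — fails.
(5) g + c = 1 + (-3) = -2; -2 < 0 — holds.
(6) e + c + b = -9 + (-3) + (-9) = -21 — holds.
(7) e = b = -9, not all different — fails.
(8) e + b = -9 + (-9) = -18 — holds.
(9) h = 0, not > 3; antecedent false, conditional vacuously true — holds.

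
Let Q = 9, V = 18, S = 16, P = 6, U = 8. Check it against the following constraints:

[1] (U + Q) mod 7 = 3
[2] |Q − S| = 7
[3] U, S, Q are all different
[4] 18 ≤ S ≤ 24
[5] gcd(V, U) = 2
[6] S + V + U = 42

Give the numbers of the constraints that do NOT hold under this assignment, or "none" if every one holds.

[1] U + Q = 17; 17 mod 7 = 3 — OK.
[2] |9 − 16| = 7 — OK.
[3] values 8, 16, 9 are pairwise distinct — OK.
[4] S = 16 is outside [18, 24] — violated.
[5] gcd(18, 8) = 2 — OK.
[6] S + V + U = 16 + 18 + 8 = 42 — OK.

Violated: 4.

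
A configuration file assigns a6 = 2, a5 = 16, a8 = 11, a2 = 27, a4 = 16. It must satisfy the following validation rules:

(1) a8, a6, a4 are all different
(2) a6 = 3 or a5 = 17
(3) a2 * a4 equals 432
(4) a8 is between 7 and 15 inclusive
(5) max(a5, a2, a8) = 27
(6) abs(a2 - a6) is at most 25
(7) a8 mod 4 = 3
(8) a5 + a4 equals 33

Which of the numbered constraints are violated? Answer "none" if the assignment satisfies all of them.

(1) values 11, 2, 16 are pairwise distinct  ✓
(2) a6 = 2 ≠ 3 and a5 = 16 ≠ 17; both disjuncts false  ✗
(3) a2 * a4 = 27 * 16 = 432  ✓
(4) a8 = 11 lies in [7, 15]  ✓
(5) max(16, 27, 11) = 27  ✓
(6) abs(27 - 2) = 25; 25 ≤ 25  ✓
(7) 11 mod 4 = 3  ✓
(8) a5 + a4 = 16 + 16 = 32, not 33  ✗

Constraints 2, 8 are violated.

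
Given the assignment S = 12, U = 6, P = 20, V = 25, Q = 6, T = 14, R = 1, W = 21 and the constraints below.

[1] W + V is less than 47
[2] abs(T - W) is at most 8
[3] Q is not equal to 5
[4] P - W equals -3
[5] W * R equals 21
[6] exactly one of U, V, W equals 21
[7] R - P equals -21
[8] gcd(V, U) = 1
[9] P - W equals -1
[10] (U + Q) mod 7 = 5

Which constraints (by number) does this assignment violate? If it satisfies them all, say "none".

[1] W + V = 21 + 25 = 46; 46 < 47  OK
[2] abs(14 - 21) = 7; 7 ≤ 8  OK
[3] Q = 6, and 6 ≠ 5  OK
[4] P - W = 20 - 21 = -1, not -3  FAIL
[5] W * R = 21 * 1 = 21  OK
[6] U=6, V=25, W=21; 1 of them equals 21  OK
[7] R - P = 1 - 20 = -19, not -21  FAIL
[8] gcd(25, 6) = 1  OK
[9] P - W = 20 - 21 = -1  OK
[10] U + Q = 12; 12 mod 7 = 5  OK

Constraints 4 and 7 are violated.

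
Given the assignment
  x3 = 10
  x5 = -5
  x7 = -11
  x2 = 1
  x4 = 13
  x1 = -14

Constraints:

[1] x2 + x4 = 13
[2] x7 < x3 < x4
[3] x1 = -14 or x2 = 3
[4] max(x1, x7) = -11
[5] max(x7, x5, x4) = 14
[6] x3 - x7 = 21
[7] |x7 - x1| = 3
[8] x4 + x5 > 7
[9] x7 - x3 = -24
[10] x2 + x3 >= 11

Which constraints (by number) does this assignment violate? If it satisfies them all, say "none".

[1] x2 + x4 = 1 + 13 = 14, not 13 — fails.
[2] values -11 < 10 < 13 — holds.
[3] x1 = -14 = -14 (first disjunct) — holds.
[4] max(-14, -11) = -11 — holds.
[5] max(-11, -5, 13) = 13, not 14 — fails.
[6] x3 - x7 = 10 - (-11) = 21 — holds.
[7] |-11 - (-14)| = 3 — holds.
[8] x4 + x5 = 13 + (-5) = 8; 8 > 7 — holds.
[9] x7 - x3 = -11 - 10 = -21, not -24 — fails.
[10] x2 + x3 = 1 + 10 = 11; 11 ≥ 11 — holds.

The assignment fails constraints 1, 5, and 9.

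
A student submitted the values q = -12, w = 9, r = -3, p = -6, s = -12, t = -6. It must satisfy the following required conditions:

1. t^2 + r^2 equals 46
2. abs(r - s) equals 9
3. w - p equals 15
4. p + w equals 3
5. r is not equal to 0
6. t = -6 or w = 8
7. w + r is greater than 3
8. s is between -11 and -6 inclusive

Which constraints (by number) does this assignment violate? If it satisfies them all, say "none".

The assignment fails constraints 1 and 8.

1. t^2 + r^2 = (-6)^2 + (-3)^2 = 36 + 9 = 45, not 46  fails
2. abs(-3 - (-12)) = 9  holds
3. w - p = 9 - (-6) = 15  holds
4. p + w = -6 + 9 = 3  holds
5. r = -3, and -3 ≠ 0  holds
6. t = -6 = -6 (first disjunct)  holds
7. w + r = 9 + (-3) = 6; 6 > 3  holds
8. s = -12 is outside [-11, -6]  fails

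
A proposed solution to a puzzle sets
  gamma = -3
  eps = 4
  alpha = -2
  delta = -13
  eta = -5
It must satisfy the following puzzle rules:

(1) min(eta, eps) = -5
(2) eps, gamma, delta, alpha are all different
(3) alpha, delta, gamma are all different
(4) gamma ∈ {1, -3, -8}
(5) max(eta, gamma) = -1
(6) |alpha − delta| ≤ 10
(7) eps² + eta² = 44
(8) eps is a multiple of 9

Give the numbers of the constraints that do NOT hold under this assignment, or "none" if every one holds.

(1) min(-5, 4) = -5  holds
(2) values 4, -3, -13, -2 are pairwise distinct  holds
(3) values -2, -13, -3 are pairwise distinct  holds
(4) gamma = -3 is in {1, -3, -8}  holds
(5) max(-5, -3) = -3, not -1  fails
(6) |-2 − (-13)| = 11; 11 > 10, exceeds bound 10  fails
(7) eps² + eta² = 4² + (-5)² = 16 + 25 = 41, not 44  fails
(8) 4 = 9×0 + 4, so 9 does not divide 4  fails

Violated: 5, 6, 7, 8.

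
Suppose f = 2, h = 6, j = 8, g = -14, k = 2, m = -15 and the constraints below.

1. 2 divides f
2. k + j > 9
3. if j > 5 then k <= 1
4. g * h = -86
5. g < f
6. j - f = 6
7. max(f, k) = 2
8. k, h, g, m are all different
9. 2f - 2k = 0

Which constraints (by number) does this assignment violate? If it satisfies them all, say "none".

1. 2 / 2 = 1, so 2 divides 2 — OK.
2. k + j = 2 + 8 = 10; 10 > 9 — OK.
3. j = 8 > 5, so we need k ≤ 1; but k = 2 > 1 — violated.
4. g * h = -14 * 6 = -84, not -86 — violated.
5. g = -14, f = 2; -14 < 2 — OK.
6. j - f = 8 - 2 = 6 — OK.
7. max(2, 2) = 2 — OK.
8. values 2, 6, -14, -15 are pairwise distinct — OK.
9. 2f - 2k = 2(2) - 2(2) = 0 — OK.

Constraints 3, 4 do not hold.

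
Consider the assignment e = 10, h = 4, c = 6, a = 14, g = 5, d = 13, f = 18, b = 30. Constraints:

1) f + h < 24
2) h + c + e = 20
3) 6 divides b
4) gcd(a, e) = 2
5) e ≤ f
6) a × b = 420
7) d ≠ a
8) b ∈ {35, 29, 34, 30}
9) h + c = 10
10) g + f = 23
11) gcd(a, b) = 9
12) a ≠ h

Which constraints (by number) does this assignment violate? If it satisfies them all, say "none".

1) f + h = 18 + 4 = 22; 22 < 24 — holds.
2) h + c + e = 4 + 6 + 10 = 20 — holds.
3) 30 / 6 = 5, so 6 divides 30 — holds.
4) gcd(14, 10) = 2 — holds.
5) e = 10, f = 18; 10 ≤ 18 — holds.
6) a × b = 14 × 30 = 420 — holds.
7) d = 13, a = 14; distinct — holds.
8) b = 30 is in {35, 29, 34, 30} — holds.
9) h + c = 4 + 6 = 10 — holds.
10) g + f = 5 + 18 = 23 — holds.
11) gcd(14, 30) = 2, not 9 — fails.
12) a = 14, h = 4; distinct — holds.

No — constraint 11 is not satisfied.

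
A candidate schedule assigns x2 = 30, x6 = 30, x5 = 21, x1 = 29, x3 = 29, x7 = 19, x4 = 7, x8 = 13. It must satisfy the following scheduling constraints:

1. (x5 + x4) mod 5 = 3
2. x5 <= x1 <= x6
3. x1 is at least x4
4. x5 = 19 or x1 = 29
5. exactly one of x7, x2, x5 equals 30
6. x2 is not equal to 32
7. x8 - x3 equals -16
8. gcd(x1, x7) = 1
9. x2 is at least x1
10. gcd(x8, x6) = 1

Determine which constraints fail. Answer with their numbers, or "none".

None — every constraint holds.

1. x5 + x4 = 28; 28 mod 5 = 3 — satisfied.
2. values 21 <= 29 <= 30 — satisfied.
3. x1 = 29, x4 = 7; 29 ≥ 7 — satisfied.
4. x5 = 21 ≠ 19, but x1 = 29 = 29 (second disjunct) — satisfied.
5. x7=19, x2=30, x5=21; 1 of them equals 30 — satisfied.
6. x2 = 30, and 30 ≠ 32 — satisfied.
7. x8 - x3 = 13 - 29 = -16 — satisfied.
8. gcd(29, 19) = 1 — satisfied.
9. x2 = 30, x1 = 29; 30 ≥ 29 — satisfied.
10. gcd(13, 30) = 1 — satisfied.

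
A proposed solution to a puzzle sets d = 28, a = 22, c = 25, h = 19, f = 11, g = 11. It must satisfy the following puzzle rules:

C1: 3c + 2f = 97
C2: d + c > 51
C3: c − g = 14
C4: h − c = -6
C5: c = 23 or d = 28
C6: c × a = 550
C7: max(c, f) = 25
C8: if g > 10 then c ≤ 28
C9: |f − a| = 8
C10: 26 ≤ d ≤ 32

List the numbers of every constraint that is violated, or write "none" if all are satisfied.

Constraint 9 does not hold.

C1: 3c + 2f = 3(25) + 2(11) = 97  ✓
C2: d + c = 28 + 25 = 53; 53 > 51  ✓
C3: c − g = 25 − 11 = 14  ✓
C4: h − c = 19 − 25 = -6  ✓
C5: c = 25 ≠ 23, but d = 28 = 28 (second disjunct)  ✓
C6: c × a = 25 × 22 = 550  ✓
C7: max(25, 11) = 25  ✓
C8: g = 11 > 10, so we need c ≤ 28; c = 25 ≤ 28  ✓
C9: |11 − 22| = 11, not 8  ✗
C10: d = 28 lies in [26, 32]  ✓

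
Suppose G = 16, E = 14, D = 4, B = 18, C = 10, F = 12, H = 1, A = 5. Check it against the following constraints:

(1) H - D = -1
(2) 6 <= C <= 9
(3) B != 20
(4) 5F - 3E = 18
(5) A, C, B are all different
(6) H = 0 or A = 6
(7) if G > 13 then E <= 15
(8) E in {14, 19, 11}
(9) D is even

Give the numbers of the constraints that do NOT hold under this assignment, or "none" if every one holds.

(1) H - D = 1 - 4 = -3, not -1 — violated.
(2) C = 10 is outside [6, 9] — violated.
(3) B = 18, and 18 ≠ 20 — satisfied.
(4) 5F - 3E = 5(12) - 3(14) = 18 — satisfied.
(5) values 5, 10, 18 are pairwise distinct — satisfied.
(6) H = 1 ≠ 0 and A = 5 ≠ 6; both disjuncts false — violated.
(7) G = 16 > 13, so we need E ≤ 15; E = 14 ≤ 15 — satisfied.
(8) E = 14 is in {14, 19, 11} — satisfied.
(9) D = 4 is even — satisfied.

No — constraints 1, 2, 6 are not satisfied.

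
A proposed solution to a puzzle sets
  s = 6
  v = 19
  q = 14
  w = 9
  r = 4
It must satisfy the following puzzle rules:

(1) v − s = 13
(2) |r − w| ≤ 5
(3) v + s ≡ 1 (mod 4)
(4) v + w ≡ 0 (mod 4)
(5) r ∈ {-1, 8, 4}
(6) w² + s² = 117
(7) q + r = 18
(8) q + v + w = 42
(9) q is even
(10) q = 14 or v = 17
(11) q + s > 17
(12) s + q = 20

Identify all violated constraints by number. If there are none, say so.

No violations.

(1) v − s = 19 − 6 = 13  yes
(2) |4 − 9| = 5; 5 ≤ 5  yes
(3) v + s = 25; 25 mod 4 = 1  yes
(4) v + w = 28; 28 mod 4 = 0  yes
(5) r = 4 is in {-1, 8, 4}  yes
(6) w² + s² = 9² + 6² = 81 + 36 = 117  yes
(7) q + r = 14 + 4 = 18  yes
(8) q + v + w = 14 + 19 + 9 = 42  yes
(9) q = 14 is even  yes
(10) q = 14 = 14 (first disjunct)  yes
(11) q + s = 14 + 6 = 20; 20 > 17  yes
(12) s + q = 6 + 14 = 20  yes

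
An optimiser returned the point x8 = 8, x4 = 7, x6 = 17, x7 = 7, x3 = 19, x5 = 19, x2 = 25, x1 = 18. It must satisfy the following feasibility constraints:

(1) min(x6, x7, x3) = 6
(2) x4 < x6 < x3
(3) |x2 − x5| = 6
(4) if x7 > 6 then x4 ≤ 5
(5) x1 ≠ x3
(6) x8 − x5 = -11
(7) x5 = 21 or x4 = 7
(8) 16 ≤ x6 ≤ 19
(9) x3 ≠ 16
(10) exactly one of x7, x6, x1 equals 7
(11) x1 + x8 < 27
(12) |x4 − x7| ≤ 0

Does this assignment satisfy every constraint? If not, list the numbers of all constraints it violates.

No — constraints 1 and 4 are not satisfied.

(1) min(17, 7, 19) = 7, not 6 — does not hold.
(2) values 7 < 17 < 19 — holds.
(3) |25 − 19| = 6 — holds.
(4) x7 = 7 > 6, so we need x4 ≤ 5; but x4 = 7 > 5 — does not hold.
(5) x1 = 18, x3 = 19; distinct — holds.
(6) x8 − x5 = 8 − 19 = -11 — holds.
(7) x5 = 19 ≠ 21, but x4 = 7 = 7 (second disjunct) — holds.
(8) x6 = 17 lies in [16, 19] — holds.
(9) x3 = 19, and 19 ≠ 16 — holds.
(10) x7=7, x6=17, x1=18; 1 of them equals 7 — holds.
(11) x1 + x8 = 18 + 8 = 26; 26 < 27 — holds.
(12) |7 − 7| = 0; 0 ≤ 0 — holds.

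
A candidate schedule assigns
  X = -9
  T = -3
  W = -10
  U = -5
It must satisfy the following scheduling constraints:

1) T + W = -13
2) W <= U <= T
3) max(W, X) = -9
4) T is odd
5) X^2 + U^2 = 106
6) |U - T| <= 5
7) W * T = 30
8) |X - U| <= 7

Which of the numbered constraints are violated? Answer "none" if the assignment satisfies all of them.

None — every constraint holds.

1) T + W = -3 + (-10) = -13 — satisfied.
2) values -10 <= -5 <= -3 — satisfied.
3) max(-10, -9) = -9 — satisfied.
4) T = -3 is odd — satisfied.
5) X^2 + U^2 = (-9)^2 + (-5)^2 = 81 + 25 = 106 — satisfied.
6) |-5 - (-3)| = 2; 2 ≤ 5 — satisfied.
7) W * T = -10 * (-3) = 30 — satisfied.
8) |-9 - (-5)| = 4; 4 ≤ 7 — satisfied.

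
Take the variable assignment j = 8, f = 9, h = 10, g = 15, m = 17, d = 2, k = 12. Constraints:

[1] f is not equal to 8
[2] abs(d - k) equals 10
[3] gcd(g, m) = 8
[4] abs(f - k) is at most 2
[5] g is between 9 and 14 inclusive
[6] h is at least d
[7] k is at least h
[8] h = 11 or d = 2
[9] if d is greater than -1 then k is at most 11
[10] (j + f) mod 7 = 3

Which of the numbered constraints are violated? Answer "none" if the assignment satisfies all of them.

Constraints 3, 4, 5, and 9 are violated.

[1] f = 9, and 9 ≠ 8 — satisfied.
[2] abs(2 - 12) = 10 — satisfied.
[3] gcd(15, 17) = 1, not 8 — violated.
[4] abs(9 - 12) = 3; 3 > 2, exceeds bound 2 — violated.
[5] g = 15 is outside [9, 14] — violated.
[6] h = 10, d = 2; 10 ≥ 2 — satisfied.
[7] k = 12, h = 10; 12 ≥ 10 — satisfied.
[8] h = 10 ≠ 11, but d = 2 = 2 (second disjunct) — satisfied.
[9] d = 2 > -1, so we need k ≤ 11; but k = 12 > 11 — violated.
[10] j + f = 17; 17 mod 7 = 3 — satisfied.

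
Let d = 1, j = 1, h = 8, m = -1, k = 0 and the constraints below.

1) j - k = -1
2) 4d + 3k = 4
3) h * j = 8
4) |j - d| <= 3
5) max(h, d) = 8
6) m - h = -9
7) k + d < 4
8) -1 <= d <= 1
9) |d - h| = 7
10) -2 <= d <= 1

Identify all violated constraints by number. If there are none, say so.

Constraint 1 does not hold.

1) j - k = 1 - 0 = 1, not -1  no
2) 4d + 3k = 4(1) + 3(0) = 4  yes
3) h * j = 8 * 1 = 8  yes
4) |1 - 1| = 0; 0 ≤ 3  yes
5) max(8, 1) = 8  yes
6) m - h = -1 - 8 = -9  yes
7) k + d = 0 + 1 = 1; 1 < 4  yes
8) d = 1 lies in [-1, 1]  yes
9) |1 - 8| = 7  yes
10) d = 1 lies in [-2, 1]  yes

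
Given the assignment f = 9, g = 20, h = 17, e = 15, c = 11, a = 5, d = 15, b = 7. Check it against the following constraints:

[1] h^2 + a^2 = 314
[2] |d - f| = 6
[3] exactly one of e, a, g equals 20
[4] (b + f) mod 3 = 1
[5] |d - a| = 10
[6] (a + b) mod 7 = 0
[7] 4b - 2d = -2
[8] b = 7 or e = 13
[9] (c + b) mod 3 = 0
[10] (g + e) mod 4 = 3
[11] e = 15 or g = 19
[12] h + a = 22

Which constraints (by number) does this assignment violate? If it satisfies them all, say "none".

[1] h^2 + a^2 = 17^2 + 5^2 = 289 + 25 = 314  OK
[2] |15 - 9| = 6  OK
[3] e=15, a=5, g=20; 1 of them equals 20  OK
[4] b + f = 16; 16 mod 3 = 1  OK
[5] |15 - 5| = 10  OK
[6] a + b = 12; 12 mod 7 = 5, not 0  FAIL
[7] 4b - 2d = 4(7) - 2(15) = -2  OK
[8] b = 7 = 7 (first disjunct)  OK
[9] c + b = 18; 18 mod 3 = 0  OK
[10] g + e = 35; 35 mod 4 = 3  OK
[11] e = 15 = 15 (first disjunct)  OK
[12] h + a = 17 + 5 = 22  OK

No — constraint 6 is not satisfied.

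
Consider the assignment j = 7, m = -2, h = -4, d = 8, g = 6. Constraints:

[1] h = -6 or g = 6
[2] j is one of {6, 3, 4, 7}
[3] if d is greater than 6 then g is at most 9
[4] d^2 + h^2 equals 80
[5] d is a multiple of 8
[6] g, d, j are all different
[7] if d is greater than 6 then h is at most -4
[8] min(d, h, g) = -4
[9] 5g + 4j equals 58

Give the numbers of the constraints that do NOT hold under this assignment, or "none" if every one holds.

[1] h = -4 ≠ -6, but g = 6 = 6 (second disjunct)  holds
[2] j = 7 is in {6, 3, 4, 7}  holds
[3] d = 8 > 6, so we need g ≤ 9; g = 6 ≤ 9  holds
[4] d^2 + h^2 = 8^2 + (-4)^2 = 64 + 16 = 80  holds
[5] 8 / 8 = 1, so 8 divides 8  holds
[6] values 6, 8, 7 are pairwise distinct  holds
[7] d = 8 > 6, so we need h ≤ -4; h = -4 ≤ -4  holds
[8] min(8, -4, 6) = -4  holds
[9] 5g + 4j = 5(6) + 4(7) = 58  holds

None — every constraint holds.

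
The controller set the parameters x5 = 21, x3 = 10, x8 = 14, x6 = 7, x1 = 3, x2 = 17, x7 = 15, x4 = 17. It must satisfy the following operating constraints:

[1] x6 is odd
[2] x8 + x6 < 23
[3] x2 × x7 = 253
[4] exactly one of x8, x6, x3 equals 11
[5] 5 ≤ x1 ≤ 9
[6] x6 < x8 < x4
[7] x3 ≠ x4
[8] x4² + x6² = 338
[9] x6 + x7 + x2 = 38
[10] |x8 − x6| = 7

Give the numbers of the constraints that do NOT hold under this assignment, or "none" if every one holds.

[1] x6 = 7 is odd — OK.
[2] x8 + x6 = 14 + 7 = 21; 21 < 23 — OK.
[3] x2 × x7 = 17 × 15 = 255, not 253 — violated.
[4] x8=14, x6=7, x3=10; 0 of them equal 11, not exactly one — violated.
[5] x1 = 3 is outside [5, 9] — violated.
[6] values 7 < 14 < 17 — OK.
[7] x3 = 10, x4 = 17; distinct — OK.
[8] x4² + x6² = 17² + 7² = 289 + 49 = 338 — OK.
[9] x6 + x7 + x2 = 7 + 15 + 17 = 39, not 38 — violated.
[10] |14 − 7| = 7 — OK.

Constraints 3, 4, 5, 9 are violated.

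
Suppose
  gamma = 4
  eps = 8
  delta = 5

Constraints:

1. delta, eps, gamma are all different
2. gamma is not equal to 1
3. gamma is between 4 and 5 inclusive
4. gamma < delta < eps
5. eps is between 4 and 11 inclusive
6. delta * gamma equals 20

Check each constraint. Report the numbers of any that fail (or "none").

All constraints are satisfied.

1. values 5, 8, 4 are pairwise distinct — satisfied.
2. gamma = 4, and 4 ≠ 1 — satisfied.
3. gamma = 4 lies in [4, 5] — satisfied.
4. values 4 < 5 < 8 — satisfied.
5. eps = 8 lies in [4, 11] — satisfied.
6. delta * gamma = 5 * 4 = 20 — satisfied.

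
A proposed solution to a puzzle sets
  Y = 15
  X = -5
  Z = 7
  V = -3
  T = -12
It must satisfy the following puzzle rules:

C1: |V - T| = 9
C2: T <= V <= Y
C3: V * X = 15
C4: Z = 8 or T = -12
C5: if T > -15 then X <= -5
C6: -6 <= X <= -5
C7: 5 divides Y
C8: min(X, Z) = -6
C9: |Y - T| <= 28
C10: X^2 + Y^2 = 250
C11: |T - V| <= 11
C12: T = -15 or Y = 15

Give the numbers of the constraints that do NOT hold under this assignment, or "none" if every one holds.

Constraint 8 is violated.

C1: |-3 - (-12)| = 9 — holds.
C2: values -12 <= -3 <= 15 — holds.
C3: V * X = -3 * (-5) = 15 — holds.
C4: Z = 7 ≠ 8, but T = -12 = -12 (second disjunct) — holds.
C5: T = -12 > -15, so we need X ≤ -5; X = -5 ≤ -5 — holds.
C6: X = -5 lies in [-6, -5] — holds.
C7: 15 / 5 = 3, so 5 divides 15 — holds.
C8: min(-5, 7) = -5, not -6 — does not hold.
C9: |15 - (-12)| = 27; 27 ≤ 28 — holds.
C10: X^2 + Y^2 = (-5)^2 + 15^2 = 25 + 225 = 250 — holds.
C11: |-12 - (-3)| = 9; 9 ≤ 11 — holds.
C12: T = -12 ≠ -15, but Y = 15 = 15 (second disjunct) — holds.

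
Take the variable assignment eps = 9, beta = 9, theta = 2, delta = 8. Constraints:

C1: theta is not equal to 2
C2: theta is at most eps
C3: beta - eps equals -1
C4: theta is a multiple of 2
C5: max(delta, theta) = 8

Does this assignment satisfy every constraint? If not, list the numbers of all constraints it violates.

C1: theta = 2, but 2 is required to differ  ✘
C2: theta = 2, eps = 9; 2 ≤ 9  ✔
C3: beta - eps = 9 - 9 = 0, not -1  ✘
C4: 2 / 2 = 1, so 2 divides 2  ✔
C5: max(8, 2) = 8  ✔

Constraints 1, 3 do not hold.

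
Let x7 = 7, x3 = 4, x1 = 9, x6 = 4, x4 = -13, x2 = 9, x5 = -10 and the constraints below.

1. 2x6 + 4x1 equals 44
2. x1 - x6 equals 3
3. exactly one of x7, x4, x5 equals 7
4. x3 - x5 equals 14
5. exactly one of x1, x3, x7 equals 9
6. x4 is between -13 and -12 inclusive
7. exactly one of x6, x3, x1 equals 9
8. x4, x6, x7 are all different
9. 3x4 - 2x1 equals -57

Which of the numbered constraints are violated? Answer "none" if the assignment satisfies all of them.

Violated: 2.

1. 2x6 + 4x1 = 2(4) + 4(9) = 44  yes
2. x1 - x6 = 9 - 4 = 5, not 3  no
3. x7=7, x4=-13, x5=-10; 1 of them equals 7  yes
4. x3 - x5 = 4 - (-10) = 14  yes
5. x1=9, x3=4, x7=7; 1 of them equals 9  yes
6. x4 = -13 lies in [-13, -12]  yes
7. x6=4, x3=4, x1=9; 1 of them equals 9  yes
8. values -13, 4, 7 are pairwise distinct  yes
9. 3x4 - 2x1 = 3(-13) - 2(9) = -57  yes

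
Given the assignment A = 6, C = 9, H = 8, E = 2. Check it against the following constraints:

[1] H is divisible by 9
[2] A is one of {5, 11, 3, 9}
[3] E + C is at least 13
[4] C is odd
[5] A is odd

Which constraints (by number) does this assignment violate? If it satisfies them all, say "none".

[1] 8 = 9*0 + 8, so 9 does not divide 8 — fails.
[2] A = 6 is not in {5, 11, 3, 9} — fails.
[3] E + C = 2 + 9 = 11; 11 < 13, bound 13 not met — fails.
[4] C = 9 is odd — holds.
[5] A = 6 is even — fails.

Constraints 1, 2, 3, and 5 do not hold.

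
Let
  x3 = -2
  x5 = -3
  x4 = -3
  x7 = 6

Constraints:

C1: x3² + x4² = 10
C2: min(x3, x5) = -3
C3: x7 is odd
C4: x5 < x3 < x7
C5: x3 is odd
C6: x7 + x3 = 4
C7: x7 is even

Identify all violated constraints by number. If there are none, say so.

Violated: 1, 3, and 5.

C1: x3² + x4² = (-2)² + (-3)² = 4 + 9 = 13, not 10 — violated.
C2: min(-2, -3) = -3 — satisfied.
C3: x7 = 6 is even — violated.
C4: values -3 < -2 < 6 — satisfied.
C5: x3 = -2 is even — violated.
C6: x7 + x3 = 6 + (-2) = 4 — satisfied.
C7: x7 = 6 is even — satisfied.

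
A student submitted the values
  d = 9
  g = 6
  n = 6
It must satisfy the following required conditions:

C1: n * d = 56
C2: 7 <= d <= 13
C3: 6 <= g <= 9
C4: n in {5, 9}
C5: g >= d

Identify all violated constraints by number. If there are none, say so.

C1: n * d = 6 * 9 = 54, not 56  no
C2: d = 9 lies in [7, 13]  yes
C3: g = 6 lies in [6, 9]  yes
C4: n = 6 is not in {5, 9}  no
C5: g = 6, d = 9; 6 < 9 (want ≥)  no

Constraints 1, 4, and 5 do not hold.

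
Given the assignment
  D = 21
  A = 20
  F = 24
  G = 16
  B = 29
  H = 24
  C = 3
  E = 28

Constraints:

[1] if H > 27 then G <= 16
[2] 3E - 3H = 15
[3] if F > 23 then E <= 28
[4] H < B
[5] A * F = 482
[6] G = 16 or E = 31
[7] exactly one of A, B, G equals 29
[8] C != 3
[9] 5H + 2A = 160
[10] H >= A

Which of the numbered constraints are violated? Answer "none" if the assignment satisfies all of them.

[1] H = 24, not > 27; antecedent false, conditional vacuously true — holds.
[2] 3E - 3H = 3(28) - 3(24) = 12, not 15 — does not hold.
[3] F = 24 > 23, so we need E ≤ 28; E = 28 ≤ 28 — holds.
[4] H = 24, B = 29; 24 < 29 — holds.
[5] A * F = 20 * 24 = 480, not 482 — does not hold.
[6] G = 16 = 16 (first disjunct) — holds.
[7] A=20, B=29, G=16; 1 of them equals 29 — holds.
[8] C = 3, but 3 is required to differ — does not hold.
[9] 5H + 2A = 5(24) + 2(20) = 160 — holds.
[10] H = 24, A = 20; 24 ≥ 20 — holds.

Constraints 2, 5, 8 do not hold.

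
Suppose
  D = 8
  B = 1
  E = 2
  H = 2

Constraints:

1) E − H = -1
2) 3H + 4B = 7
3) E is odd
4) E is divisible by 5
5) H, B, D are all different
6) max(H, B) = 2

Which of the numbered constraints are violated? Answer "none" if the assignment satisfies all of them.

1) E − H = 2 − 2 = 0, not -1  ✗
2) 3H + 4B = 3(2) + 4(1) = 10, not 7  ✗
3) E = 2 is even  ✗
4) 2 = 5×0 + 2, so 5 does not divide 2  ✗
5) values 2, 1, 8 are pairwise distinct  ✓
6) max(2, 1) = 2  ✓

The assignment fails constraints 1, 2, 3, and 4.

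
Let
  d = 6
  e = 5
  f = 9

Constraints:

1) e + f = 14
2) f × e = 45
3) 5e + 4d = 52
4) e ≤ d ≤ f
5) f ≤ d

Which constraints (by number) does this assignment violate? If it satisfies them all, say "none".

1) e + f = 5 + 9 = 14  OK
2) f × e = 9 × 5 = 45  OK
3) 5e + 4d = 5(5) + 4(6) = 49, not 52  FAIL
4) values 5 ≤ 6 ≤ 9  OK
5) f = 9, d = 6; 9 > 6 (want ≤)  FAIL

Constraints 3 and 5 do not hold.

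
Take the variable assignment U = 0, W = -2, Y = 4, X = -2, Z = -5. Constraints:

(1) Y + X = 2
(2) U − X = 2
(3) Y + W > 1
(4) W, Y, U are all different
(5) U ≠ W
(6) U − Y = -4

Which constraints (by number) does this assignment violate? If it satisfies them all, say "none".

None — every constraint holds.

(1) Y + X = 4 + (-2) = 2 — holds.
(2) U − X = 0 − (-2) = 2 — holds.
(3) Y + W = 4 + (-2) = 2; 2 > 1 — holds.
(4) values -2, 4, 0 are pairwise distinct — holds.
(5) U = 0, W = -2; distinct — holds.
(6) U − Y = 0 − 4 = -4 — holds.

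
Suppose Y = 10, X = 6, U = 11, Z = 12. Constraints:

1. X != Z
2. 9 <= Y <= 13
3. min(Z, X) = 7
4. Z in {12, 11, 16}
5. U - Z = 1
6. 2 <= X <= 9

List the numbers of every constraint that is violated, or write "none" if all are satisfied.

No — constraints 3 and 5 are not satisfied.

1. X = 6, Z = 12; distinct  OK
2. Y = 10 lies in [9, 13]  OK
3. min(12, 6) = 6, not 7  FAIL
4. Z = 12 is in {12, 11, 16}  OK
5. U - Z = 11 - 12 = -1, not 1  FAIL
6. X = 6 lies in [2, 9]  OK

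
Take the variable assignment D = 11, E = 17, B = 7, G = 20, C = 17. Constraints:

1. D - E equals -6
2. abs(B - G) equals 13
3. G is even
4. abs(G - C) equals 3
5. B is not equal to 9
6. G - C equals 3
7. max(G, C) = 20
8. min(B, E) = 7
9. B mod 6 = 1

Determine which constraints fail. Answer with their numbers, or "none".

1. D - E = 11 - 17 = -6 — satisfied.
2. abs(7 - 20) = 13 — satisfied.
3. G = 20 is even — satisfied.
4. abs(20 - 17) = 3 — satisfied.
5. B = 7, and 7 ≠ 9 — satisfied.
6. G - C = 20 - 17 = 3 — satisfied.
7. max(20, 17) = 20 — satisfied.
8. min(7, 17) = 7 — satisfied.
9. 7 mod 6 = 1 — satisfied.

Yes — all constraints hold.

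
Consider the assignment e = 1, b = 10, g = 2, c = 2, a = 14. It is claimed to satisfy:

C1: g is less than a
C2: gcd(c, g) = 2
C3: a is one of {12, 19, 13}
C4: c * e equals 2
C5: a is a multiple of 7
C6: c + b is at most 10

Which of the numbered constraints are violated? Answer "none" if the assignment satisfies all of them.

C1: g = 2, a = 14; 2 < 14 — holds.
C2: gcd(2, 2) = 2 — holds.
C3: a = 14 is not in {12, 19, 13} — fails.
C4: c * e = 2 * 1 = 2 — holds.
C5: 14 / 7 = 2, so 7 divides 14 — holds.
C6: c + b = 2 + 10 = 12; 12 > 10, bound 10 not met — fails.

The assignment fails constraints 3 and 6.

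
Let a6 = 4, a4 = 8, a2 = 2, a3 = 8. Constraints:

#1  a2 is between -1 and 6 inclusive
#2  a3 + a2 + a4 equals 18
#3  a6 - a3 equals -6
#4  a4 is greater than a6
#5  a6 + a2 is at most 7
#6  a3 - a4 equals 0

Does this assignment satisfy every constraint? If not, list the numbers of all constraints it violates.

#1 a2 = 2 lies in [-1, 6]  yes
#2 a3 + a2 + a4 = 8 + 2 + 8 = 18  yes
#3 a6 - a3 = 4 - 8 = -4, not -6  no
#4 a4 = 8, a6 = 4; 8 > 4  yes
#5 a6 + a2 = 4 + 2 = 6; 6 ≤ 7  yes
#6 a3 - a4 = 8 - 8 = 0  yes

The assignment fails constraint 3.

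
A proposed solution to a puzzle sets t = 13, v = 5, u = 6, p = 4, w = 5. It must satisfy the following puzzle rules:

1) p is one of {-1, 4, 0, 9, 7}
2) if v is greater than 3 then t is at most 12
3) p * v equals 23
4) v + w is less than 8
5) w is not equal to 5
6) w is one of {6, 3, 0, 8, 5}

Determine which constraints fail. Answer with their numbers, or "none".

Violated: 2, 3, 4, and 5.

1) p = 4 is in {-1, 4, 0, 9, 7} — holds.
2) v = 5 > 3, so we need t ≤ 12; but t = 13 > 12 — does not hold.
3) p * v = 4 * 5 = 20, not 23 — does not hold.
4) v + w = 5 + 5 = 10; 10 ≥ 8, bound 8 not met — does not hold.
5) w = 5, but 5 is required to differ — does not hold.
6) w = 5 is in {6, 3, 0, 8, 5} — holds.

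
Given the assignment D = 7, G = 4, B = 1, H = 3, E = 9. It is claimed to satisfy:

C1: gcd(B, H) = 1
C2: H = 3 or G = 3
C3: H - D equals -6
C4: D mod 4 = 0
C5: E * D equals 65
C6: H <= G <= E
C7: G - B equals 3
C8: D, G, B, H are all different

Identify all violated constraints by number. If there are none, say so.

Constraints 3, 4, and 5 are violated.

C1: gcd(1, 3) = 1 — OK.
C2: H = 3 = 3 (first disjunct) — OK.
C3: H - D = 3 - 7 = -4, not -6 — violated.
C4: 7 mod 4 = 3, not 0 — violated.
C5: E * D = 9 * 7 = 63, not 65 — violated.
C6: values 3 <= 4 <= 9 — OK.
C7: G - B = 4 - 1 = 3 — OK.
C8: values 7, 4, 1, 3 are pairwise distinct — OK.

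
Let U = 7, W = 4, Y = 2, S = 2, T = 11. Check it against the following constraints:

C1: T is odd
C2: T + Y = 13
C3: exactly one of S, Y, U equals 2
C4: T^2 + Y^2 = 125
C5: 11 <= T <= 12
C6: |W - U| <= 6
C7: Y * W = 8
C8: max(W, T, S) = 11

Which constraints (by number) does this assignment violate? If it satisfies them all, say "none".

C1: T = 11 is odd  OK
C2: T + Y = 11 + 2 = 13  OK
C3: S=2, Y=2, U=7; 2 of them equal 2, not exactly one  FAIL
C4: T^2 + Y^2 = 11^2 + 2^2 = 121 + 4 = 125  OK
C5: T = 11 lies in [11, 12]  OK
C6: |4 - 7| = 3; 3 ≤ 6  OK
C7: Y * W = 2 * 4 = 8  OK
C8: max(4, 11, 2) = 11  OK

No — constraint 3 is not satisfied.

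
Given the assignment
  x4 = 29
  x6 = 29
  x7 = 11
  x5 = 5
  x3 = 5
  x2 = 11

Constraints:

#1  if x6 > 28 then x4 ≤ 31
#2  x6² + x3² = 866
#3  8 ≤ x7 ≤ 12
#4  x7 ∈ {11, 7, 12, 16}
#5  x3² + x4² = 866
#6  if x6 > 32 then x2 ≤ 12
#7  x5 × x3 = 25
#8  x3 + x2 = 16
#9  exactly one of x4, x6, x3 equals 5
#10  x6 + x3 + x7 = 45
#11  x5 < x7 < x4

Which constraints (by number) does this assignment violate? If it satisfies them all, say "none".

The assignment satisfies every constraint.

#1 x6 = 29 > 28, so we need x4 ≤ 31; x4 = 29 ≤ 31  ✔
#2 x6² + x3² = 29² + 5² = 841 + 25 = 866  ✔
#3 x7 = 11 lies in [8, 12]  ✔
#4 x7 = 11 is in {11, 7, 12, 16}  ✔
#5 x3² + x4² = 5² + 29² = 25 + 841 = 866  ✔
#6 x6 = 29, not > 32; antecedent false, conditional vacuously true  ✔
#7 x5 × x3 = 5 × 5 = 25  ✔
#8 x3 + x2 = 5 + 11 = 16  ✔
#9 x4=29, x6=29, x3=5; 1 of them equals 5  ✔
#10 x6 + x3 + x7 = 29 + 5 + 11 = 45  ✔
#11 values 5 < 11 < 29  ✔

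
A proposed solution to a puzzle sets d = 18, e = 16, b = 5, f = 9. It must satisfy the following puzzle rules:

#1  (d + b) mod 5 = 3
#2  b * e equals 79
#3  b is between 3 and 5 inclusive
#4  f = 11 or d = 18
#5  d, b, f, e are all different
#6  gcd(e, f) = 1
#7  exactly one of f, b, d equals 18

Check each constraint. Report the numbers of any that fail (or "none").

#1 d + b = 23; 23 mod 5 = 3 — holds.
#2 b * e = 5 * 16 = 80, not 79 — does not hold.
#3 b = 5 lies in [3, 5] — holds.
#4 f = 9 ≠ 11, but d = 18 = 18 (second disjunct) — holds.
#5 values 18, 5, 9, 16 are pairwise distinct — holds.
#6 gcd(16, 9) = 1 — holds.
#7 f=9, b=5, d=18; 1 of them equals 18 — holds.

Constraint 2 is violated.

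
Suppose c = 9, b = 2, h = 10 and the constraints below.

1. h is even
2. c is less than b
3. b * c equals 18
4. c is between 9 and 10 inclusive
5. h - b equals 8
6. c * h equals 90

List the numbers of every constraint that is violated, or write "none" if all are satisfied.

Constraint 2 does not hold.

1. h = 10 is even  ✓
2. c = 9, b = 2; 9 ≥ 2 (want <)  ✗
3. b * c = 2 * 9 = 18  ✓
4. c = 9 lies in [9, 10]  ✓
5. h - b = 10 - 2 = 8  ✓
6. c * h = 9 * 10 = 90  ✓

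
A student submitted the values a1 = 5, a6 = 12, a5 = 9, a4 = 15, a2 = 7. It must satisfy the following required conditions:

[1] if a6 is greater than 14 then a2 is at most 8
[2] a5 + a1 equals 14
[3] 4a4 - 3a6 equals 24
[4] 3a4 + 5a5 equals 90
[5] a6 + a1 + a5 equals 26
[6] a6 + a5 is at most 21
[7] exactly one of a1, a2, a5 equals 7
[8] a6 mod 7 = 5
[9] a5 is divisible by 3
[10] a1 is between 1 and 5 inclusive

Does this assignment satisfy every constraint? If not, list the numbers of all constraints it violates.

No violations.

[1] a6 = 12, not > 14; antecedent false, conditional vacuously true — holds.
[2] a5 + a1 = 9 + 5 = 14 — holds.
[3] 4a4 - 3a6 = 4(15) - 3(12) = 24 — holds.
[4] 3a4 + 5a5 = 3(15) + 5(9) = 90 — holds.
[5] a6 + a1 + a5 = 12 + 5 + 9 = 26 — holds.
[6] a6 + a5 = 12 + 9 = 21; 21 ≤ 21 — holds.
[7] a1=5, a2=7, a5=9; 1 of them equals 7 — holds.
[8] 12 mod 7 = 5 — holds.
[9] 9 / 3 = 3, so 3 divides 9 — holds.
[10] a1 = 5 lies in [1, 5] — holds.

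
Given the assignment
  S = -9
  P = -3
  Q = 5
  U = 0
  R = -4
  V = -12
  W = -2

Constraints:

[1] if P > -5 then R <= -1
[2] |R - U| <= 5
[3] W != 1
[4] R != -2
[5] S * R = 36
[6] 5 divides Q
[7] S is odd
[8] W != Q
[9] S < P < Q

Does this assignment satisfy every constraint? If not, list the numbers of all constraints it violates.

Yes — all constraints hold.

[1] P = -3 > -5, so we need R ≤ -1; R = -4 ≤ -1 — OK.
[2] |-4 - 0| = 4; 4 ≤ 5 — OK.
[3] W = -2, and -2 ≠ 1 — OK.
[4] R = -4, and -4 ≠ -2 — OK.
[5] S * R = -9 * (-4) = 36 — OK.
[6] 5 / 5 = 1, so 5 divides 5 — OK.
[7] S = -9 is odd — OK.
[8] W = -2, Q = 5; distinct — OK.
[9] values -9 < -3 < 5 — OK.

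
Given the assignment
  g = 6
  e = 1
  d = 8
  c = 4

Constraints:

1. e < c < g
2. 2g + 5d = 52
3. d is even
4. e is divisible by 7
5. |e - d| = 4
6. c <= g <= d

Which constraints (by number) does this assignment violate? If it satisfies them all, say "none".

Constraints 4, 5 are violated.

1. values 1 < 4 < 6 — OK.
2. 2g + 5d = 2(6) + 5(8) = 52 — OK.
3. d = 8 is even — OK.
4. 1 = 7*0 + 1, so 7 does not divide 1 — violated.
5. |1 - 8| = 7, not 4 — violated.
6. values 4 <= 6 <= 8 — OK.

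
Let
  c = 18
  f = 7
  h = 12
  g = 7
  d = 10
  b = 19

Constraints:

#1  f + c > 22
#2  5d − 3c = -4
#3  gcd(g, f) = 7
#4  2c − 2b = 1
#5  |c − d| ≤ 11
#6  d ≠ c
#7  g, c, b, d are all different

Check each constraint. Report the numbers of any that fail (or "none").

Constraint 4 is violated.

#1 f + c = 7 + 18 = 25; 25 > 22  ✓
#2 5d − 3c = 5(10) − 3(18) = -4  ✓
#3 gcd(7, 7) = 7  ✓
#4 2c − 2b = 2(18) − 2(19) = -2, not 1  ✗
#5 |18 − 10| = 8; 8 ≤ 11  ✓
#6 d = 10, c = 18; distinct  ✓
#7 values 7, 18, 19, 10 are pairwise distinct  ✓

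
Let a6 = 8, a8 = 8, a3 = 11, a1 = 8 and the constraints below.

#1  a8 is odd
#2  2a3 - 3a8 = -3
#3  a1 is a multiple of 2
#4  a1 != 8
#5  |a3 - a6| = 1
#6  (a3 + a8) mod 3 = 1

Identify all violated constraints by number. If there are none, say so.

#1 a8 = 8 is even — does not hold.
#2 2a3 - 3a8 = 2(11) - 3(8) = -2, not -3 — does not hold.
#3 8 / 2 = 4, so 2 divides 8 — holds.
#4 a1 = 8, but 8 is required to differ — does not hold.
#5 |11 - 8| = 3, not 1 — does not hold.
#6 a3 + a8 = 19; 19 mod 3 = 1 — holds.

Constraints 1, 2, 4, 5 are violated.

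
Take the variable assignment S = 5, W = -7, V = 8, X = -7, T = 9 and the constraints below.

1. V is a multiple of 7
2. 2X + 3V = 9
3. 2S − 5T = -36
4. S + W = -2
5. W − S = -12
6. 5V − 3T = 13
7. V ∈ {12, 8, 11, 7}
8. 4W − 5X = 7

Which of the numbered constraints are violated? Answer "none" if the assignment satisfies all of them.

Constraints 1, 2, and 3 do not hold.

1. 8 = 7×1 + 1, so 7 does not divide 8  ✗
2. 2X + 3V = 2(-7) + 3(8) = 10, not 9  ✗
3. 2S − 5T = 2(5) − 5(9) = -35, not -36  ✗
4. S + W = 5 + (-7) = -2  ✓
5. W − S = -7 − 5 = -12  ✓
6. 5V − 3T = 5(8) − 3(9) = 13  ✓
7. V = 8 is in {12, 8, 11, 7}  ✓
8. 4W − 5X = 4(-7) − 5(-7) = 7  ✓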